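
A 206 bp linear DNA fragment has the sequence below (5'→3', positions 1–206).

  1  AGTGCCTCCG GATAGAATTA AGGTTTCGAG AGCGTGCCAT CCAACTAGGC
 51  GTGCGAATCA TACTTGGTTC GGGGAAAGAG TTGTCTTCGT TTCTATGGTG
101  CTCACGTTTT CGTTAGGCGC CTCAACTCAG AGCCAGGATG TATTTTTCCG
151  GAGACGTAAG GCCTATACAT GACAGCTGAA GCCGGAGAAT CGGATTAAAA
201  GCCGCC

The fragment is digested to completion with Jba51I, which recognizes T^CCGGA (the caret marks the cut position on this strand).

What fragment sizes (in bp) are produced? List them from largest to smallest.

140, 59, 7 bp

Jba51I sites (TCCGGA) start at positions 7, 147.
Jba51I cuts after the first base of each site, so after positions 7, 147.
Linear molecule, 2 cuts → 3 fragments:
  1–7 → 7 bp
  8–147 → 140 bp
  148–206 → 59 bp
Sorted largest to smallest: 140, 59, 7 bp.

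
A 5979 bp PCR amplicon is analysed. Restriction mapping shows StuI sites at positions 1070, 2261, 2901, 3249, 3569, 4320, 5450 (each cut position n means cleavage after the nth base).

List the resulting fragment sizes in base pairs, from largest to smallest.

Linear molecule, 7 cuts → 8 fragments:
  1070 − 0 = 1070 bp
  2261 − 1070 = 1191 bp
  2901 − 2261 = 640 bp
  3249 − 2901 = 348 bp
  3569 − 3249 = 320 bp
  4320 − 3569 = 751 bp
  5450 − 4320 = 1130 bp
  5979 − 5450 = 529 bp
Sorted largest to smallest: 1191, 1130, 1070, 751, 640, 529, 348, 320 bp.

1191, 1130, 1070, 751, 640, 529, 348, 320 bp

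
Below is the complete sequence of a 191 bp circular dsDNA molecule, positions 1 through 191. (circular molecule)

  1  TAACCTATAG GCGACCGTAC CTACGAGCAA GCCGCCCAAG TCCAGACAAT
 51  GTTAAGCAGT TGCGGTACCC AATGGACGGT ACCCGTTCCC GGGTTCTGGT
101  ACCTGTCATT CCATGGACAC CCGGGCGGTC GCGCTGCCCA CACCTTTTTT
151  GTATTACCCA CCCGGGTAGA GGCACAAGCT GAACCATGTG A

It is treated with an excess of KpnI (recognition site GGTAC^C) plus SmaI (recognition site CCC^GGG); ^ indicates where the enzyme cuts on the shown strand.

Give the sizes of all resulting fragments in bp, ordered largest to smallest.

96, 41, 20, 14, 12, 8 bp

KpnI sites (GGTACC) start at positions 64, 78, 98.
KpnI cuts after base 5 of each site (before the last base), so after positions 68, 82, 102.
SmaI sites (CCCGGG) start at positions 88, 120, 161.
SmaI cuts after base 3 of each site, so after positions 90, 122, 163.
Combined cut positions: 68, 82, 90, 102, 122, 163.
Circular molecule, 6 cuts → 6 fragments:
  69–82 → 14 bp
  83–90 → 8 bp
  91–102 → 12 bp
  103–122 → 20 bp
  123–163 → 41 bp
  164–191 then 1–68 → 28 + 68 = 96 bp
Sorted largest to smallest: 96, 41, 20, 14, 12, 8 bp.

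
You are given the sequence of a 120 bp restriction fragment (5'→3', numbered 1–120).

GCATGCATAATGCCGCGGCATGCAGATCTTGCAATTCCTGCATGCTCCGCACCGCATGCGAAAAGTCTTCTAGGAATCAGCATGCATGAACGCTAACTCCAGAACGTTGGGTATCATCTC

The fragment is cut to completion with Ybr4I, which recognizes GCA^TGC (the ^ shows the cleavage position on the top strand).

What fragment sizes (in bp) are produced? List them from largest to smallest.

Ybr4I sites (GCATGC) start at positions 1, 18, 40, 54, 80.
Ybr4I cuts after base 3 of each site, so after positions 3, 20, 42, 56, 82.
Linear molecule, 5 cuts → 6 fragments:
  1–3 → 3 bp
  4–20 → 17 bp
  21–42 → 22 bp
  43–56 → 14 bp
  57–82 → 26 bp
  83–120 → 38 bp
Sorted largest to smallest: 38, 26, 22, 17, 14, 3 bp.

38, 26, 22, 17, 14, 3 bp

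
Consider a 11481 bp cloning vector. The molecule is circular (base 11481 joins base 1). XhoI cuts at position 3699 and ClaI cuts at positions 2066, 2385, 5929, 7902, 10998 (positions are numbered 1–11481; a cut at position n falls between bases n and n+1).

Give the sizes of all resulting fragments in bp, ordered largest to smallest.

3096, 2549, 2230, 1973, 1314, 319 bp

Combined cut positions (sorted): 2066, 2385, 3699, 5929, 7902, 10998.
Circular molecule, 6 cuts → 6 fragments:
  2385 − 2066 = 319 bp
  3699 − 2385 = 1314 bp
  5929 − 3699 = 2230 bp
  7902 − 5929 = 1973 bp
  10998 − 7902 = 3096 bp
  wrap: 11481 − 10998 + 2066 = 2549 bp
Sorted largest to smallest: 3096, 2549, 2230, 1973, 1314, 319 bp.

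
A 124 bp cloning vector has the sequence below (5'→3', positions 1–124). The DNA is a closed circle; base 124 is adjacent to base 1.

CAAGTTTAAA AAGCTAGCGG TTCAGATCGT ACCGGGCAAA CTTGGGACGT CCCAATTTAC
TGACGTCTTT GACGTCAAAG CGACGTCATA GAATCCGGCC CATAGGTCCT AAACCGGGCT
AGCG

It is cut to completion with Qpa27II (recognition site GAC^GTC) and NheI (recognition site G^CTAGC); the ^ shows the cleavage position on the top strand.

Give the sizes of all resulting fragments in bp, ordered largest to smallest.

Qpa27II sites (GACGTC) start at positions 46, 62, 71, 82.
Qpa27II cuts after base 3 of each site, so after positions 48, 64, 73, 84.
NheI sites (GCTAGC) start at positions 13, 118.
NheI cuts after the first base of each site, so after positions 13, 118.
Combined cut positions: 13, 48, 64, 73, 84, 118.
Circular molecule, 6 cuts → 6 fragments:
  14–48 → 35 bp
  49–64 → 16 bp
  65–73 → 9 bp
  74–84 → 11 bp
  85–118 → 34 bp
  119–124 then 1–13 → 6 + 13 = 19 bp
Sorted largest to smallest: 35, 34, 19, 16, 11, 9 bp.

35, 34, 19, 16, 11, 9 bp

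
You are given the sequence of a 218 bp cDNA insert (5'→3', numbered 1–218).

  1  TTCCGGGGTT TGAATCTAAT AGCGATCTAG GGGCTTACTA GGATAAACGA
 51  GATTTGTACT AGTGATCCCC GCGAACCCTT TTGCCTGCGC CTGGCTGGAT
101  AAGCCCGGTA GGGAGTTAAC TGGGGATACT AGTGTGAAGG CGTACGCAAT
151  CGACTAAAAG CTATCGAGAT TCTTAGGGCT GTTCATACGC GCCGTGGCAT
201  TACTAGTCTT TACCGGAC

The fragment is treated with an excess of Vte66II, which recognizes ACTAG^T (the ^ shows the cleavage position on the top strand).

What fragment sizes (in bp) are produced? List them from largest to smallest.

74, 70, 62, 12 bp

Vte66II sites (ACTAGT) start at positions 58, 128, 202.
Vte66II cuts after base 5 of each site (before the last base), so after positions 62, 132, 206.
Linear molecule, 3 cuts → 4 fragments:
  1–62 → 62 bp
  63–132 → 70 bp
  133–206 → 74 bp
  207–218 → 12 bp
Sorted largest to smallest: 74, 70, 62, 12 bp.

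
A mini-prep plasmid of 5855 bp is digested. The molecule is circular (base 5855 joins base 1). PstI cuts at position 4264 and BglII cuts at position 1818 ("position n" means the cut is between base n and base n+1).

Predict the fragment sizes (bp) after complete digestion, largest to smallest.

3409, 2446 bp

Combined cut positions (sorted): 1818, 4264.
Circular molecule, 2 cuts → 2 fragments:
  4264 − 1818 = 2446 bp
  wrap: 5855 − 4264 + 1818 = 3409 bp
Sorted largest to smallest: 3409, 2446 bp.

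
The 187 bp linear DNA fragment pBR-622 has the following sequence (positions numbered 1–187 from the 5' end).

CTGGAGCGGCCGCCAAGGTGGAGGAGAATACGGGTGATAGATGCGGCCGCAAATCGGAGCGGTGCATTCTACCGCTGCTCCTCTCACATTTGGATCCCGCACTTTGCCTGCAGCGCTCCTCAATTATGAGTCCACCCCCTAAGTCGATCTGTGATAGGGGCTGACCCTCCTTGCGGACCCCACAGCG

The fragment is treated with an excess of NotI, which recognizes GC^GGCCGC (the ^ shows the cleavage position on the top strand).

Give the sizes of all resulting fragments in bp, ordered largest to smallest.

NotI sites (GCGGCCGC) start at positions 6, 43.
NotI cuts after base 2 of each site, so after positions 7, 44.
Linear molecule, 2 cuts → 3 fragments:
  1–7 → 7 bp
  8–44 → 37 bp
  45–187 → 143 bp
Sorted largest to smallest: 143, 37, 7 bp.

143, 37, 7 bp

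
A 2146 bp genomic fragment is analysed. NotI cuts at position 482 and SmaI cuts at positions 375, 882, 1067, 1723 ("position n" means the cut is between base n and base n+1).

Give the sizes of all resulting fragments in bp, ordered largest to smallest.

Combined cut positions (sorted): 375, 482, 882, 1067, 1723.
Linear molecule, 5 cuts → 6 fragments:
  375 − 0 = 375 bp
  482 − 375 = 107 bp
  882 − 482 = 400 bp
  1067 − 882 = 185 bp
  1723 − 1067 = 656 bp
  2146 − 1723 = 423 bp
Sorted largest to smallest: 656, 423, 400, 375, 185, 107 bp.

656, 423, 400, 375, 185, 107 bp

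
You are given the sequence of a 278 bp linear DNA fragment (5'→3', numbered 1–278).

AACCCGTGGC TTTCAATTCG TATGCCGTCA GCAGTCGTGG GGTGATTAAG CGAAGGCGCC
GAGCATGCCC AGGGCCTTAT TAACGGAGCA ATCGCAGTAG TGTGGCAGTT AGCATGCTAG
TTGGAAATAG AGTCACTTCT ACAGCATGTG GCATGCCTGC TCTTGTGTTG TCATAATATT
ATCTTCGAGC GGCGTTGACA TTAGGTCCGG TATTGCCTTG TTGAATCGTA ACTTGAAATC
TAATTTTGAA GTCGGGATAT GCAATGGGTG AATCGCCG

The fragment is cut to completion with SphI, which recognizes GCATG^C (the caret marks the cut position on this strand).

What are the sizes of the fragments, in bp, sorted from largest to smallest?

123, 67, 49, 39 bp

SphI sites (GCATGC) start at positions 63, 112, 151.
SphI cuts after base 5 of each site (before the last base), so after positions 67, 116, 155.
Linear molecule, 3 cuts → 4 fragments:
  1–67 → 67 bp
  68–116 → 49 bp
  117–155 → 39 bp
  156–278 → 123 bp
Sorted largest to smallest: 123, 67, 49, 39 bp.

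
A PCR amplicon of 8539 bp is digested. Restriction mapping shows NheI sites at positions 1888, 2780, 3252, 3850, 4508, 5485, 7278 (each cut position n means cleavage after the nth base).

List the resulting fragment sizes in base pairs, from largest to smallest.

1888, 1793, 1261, 977, 892, 658, 598, 472 bp

Linear molecule, 7 cuts → 8 fragments:
  1888 − 0 = 1888 bp
  2780 − 1888 = 892 bp
  3252 − 2780 = 472 bp
  3850 − 3252 = 598 bp
  4508 − 3850 = 658 bp
  5485 − 4508 = 977 bp
  7278 − 5485 = 1793 bp
  8539 − 7278 = 1261 bp
Sorted largest to smallest: 1888, 1793, 1261, 977, 892, 658, 598, 472 bp.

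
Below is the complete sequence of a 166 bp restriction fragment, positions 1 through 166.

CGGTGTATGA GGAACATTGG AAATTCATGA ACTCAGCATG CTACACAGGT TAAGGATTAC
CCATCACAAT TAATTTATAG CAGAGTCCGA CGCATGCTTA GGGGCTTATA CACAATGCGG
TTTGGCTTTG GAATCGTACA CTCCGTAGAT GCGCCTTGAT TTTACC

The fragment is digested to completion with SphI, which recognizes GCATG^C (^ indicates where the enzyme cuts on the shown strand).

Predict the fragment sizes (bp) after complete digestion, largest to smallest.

70, 56, 40 bp

SphI sites (GCATGC) start at positions 36, 92.
SphI cuts after base 5 of each site (before the last base), so after positions 40, 96.
Linear molecule, 2 cuts → 3 fragments:
  1–40 → 40 bp
  41–96 → 56 bp
  97–166 → 70 bp
Sorted largest to smallest: 70, 56, 40 bp.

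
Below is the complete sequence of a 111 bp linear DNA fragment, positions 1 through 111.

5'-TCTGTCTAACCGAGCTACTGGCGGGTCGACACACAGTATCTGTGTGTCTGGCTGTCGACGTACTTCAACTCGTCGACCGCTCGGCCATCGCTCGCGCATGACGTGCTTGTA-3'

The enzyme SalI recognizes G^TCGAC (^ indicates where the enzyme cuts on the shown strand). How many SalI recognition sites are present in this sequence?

3

GTCGAC occurs starting at positions 25, 54, 72.
SalI cuts at 3 sites.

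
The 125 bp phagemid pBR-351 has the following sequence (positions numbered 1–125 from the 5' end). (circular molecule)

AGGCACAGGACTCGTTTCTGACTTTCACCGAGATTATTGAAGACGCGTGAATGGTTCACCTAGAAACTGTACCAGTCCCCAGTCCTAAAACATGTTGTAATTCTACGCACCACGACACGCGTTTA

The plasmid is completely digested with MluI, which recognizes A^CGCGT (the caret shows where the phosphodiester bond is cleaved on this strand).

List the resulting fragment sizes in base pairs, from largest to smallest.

MluI sites (ACGCGT) start at positions 43, 117.
MluI cuts after the first base of each site, so after positions 43, 117.
Circular molecule, 2 cuts → 2 fragments:
  44–117 → 74 bp
  118–125 then 1–43 → 8 + 43 = 51 bp
Sorted largest to smallest: 74, 51 bp.

74, 51 bp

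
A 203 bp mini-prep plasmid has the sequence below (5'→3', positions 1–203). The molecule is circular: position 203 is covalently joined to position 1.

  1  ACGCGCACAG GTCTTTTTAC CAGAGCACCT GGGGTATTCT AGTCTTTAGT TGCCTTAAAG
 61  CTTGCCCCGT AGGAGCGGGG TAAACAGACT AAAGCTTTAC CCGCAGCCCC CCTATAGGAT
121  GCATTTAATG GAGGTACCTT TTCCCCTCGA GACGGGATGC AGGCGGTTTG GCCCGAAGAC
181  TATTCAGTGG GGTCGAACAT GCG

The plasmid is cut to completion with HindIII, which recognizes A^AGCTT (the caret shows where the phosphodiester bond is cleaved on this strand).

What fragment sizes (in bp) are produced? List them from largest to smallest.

HindIII sites (AAGCTT) start at positions 58, 92.
HindIII cuts after the first base of each site, so after positions 58, 92.
Circular molecule, 2 cuts → 2 fragments:
  59–92 → 34 bp
  93–203 then 1–58 → 111 + 58 = 169 bp
Sorted largest to smallest: 169, 34 bp.

169, 34 bp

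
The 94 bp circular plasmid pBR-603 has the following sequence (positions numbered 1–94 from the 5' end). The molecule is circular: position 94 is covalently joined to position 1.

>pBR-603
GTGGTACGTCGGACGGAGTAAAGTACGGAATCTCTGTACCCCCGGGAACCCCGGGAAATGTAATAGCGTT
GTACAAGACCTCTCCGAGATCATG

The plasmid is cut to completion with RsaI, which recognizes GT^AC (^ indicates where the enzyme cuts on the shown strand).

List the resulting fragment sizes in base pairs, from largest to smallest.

35, 27, 19, 13 bp

RsaI sites (GTAC) start at positions 4, 23, 36, 71.
RsaI cuts after base 2 of each site, so after positions 5, 24, 37, 72.
Circular molecule, 4 cuts → 4 fragments:
  6–24 → 19 bp
  25–37 → 13 bp
  38–72 → 35 bp
  73–94 then 1–5 → 22 + 5 = 27 bp
Sorted largest to smallest: 35, 27, 19, 13 bp.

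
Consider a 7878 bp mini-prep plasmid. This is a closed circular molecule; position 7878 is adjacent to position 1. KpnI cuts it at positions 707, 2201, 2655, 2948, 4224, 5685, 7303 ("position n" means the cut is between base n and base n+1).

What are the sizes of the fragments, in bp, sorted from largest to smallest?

1618, 1494, 1461, 1282, 1276, 454, 293 bp

Circular molecule, 7 cuts → 7 fragments:
  2201 − 707 = 1494 bp
  2655 − 2201 = 454 bp
  2948 − 2655 = 293 bp
  4224 − 2948 = 1276 bp
  5685 − 4224 = 1461 bp
  7303 − 5685 = 1618 bp
  wrap: 7878 − 7303 + 707 = 1282 bp
Sorted largest to smallest: 1618, 1494, 1461, 1282, 1276, 454, 293 bp.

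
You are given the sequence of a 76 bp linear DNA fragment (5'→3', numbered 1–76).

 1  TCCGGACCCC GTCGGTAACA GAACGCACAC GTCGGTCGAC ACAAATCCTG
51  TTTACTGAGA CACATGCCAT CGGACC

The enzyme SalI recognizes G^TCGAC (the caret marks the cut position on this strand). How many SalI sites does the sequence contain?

GTCGAC occurs starting at position 35.
SalI cuts at 1 site.

1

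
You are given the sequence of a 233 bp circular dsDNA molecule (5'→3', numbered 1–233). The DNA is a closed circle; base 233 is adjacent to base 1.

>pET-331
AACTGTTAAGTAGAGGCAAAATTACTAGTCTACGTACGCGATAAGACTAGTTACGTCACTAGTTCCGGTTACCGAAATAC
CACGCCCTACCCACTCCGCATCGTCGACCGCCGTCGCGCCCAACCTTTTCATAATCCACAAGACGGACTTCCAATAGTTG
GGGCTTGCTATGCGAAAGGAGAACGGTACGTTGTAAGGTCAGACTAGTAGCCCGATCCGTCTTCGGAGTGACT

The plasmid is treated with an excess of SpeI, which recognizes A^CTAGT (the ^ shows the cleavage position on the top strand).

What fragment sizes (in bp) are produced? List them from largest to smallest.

145, 54, 22, 12 bp

SpeI sites (ACTAGT) start at positions 24, 46, 58, 203.
SpeI cuts after the first base of each site, so after positions 24, 46, 58, 203.
Circular molecule, 4 cuts → 4 fragments:
  25–46 → 22 bp
  47–58 → 12 bp
  59–203 → 145 bp
  204–233 then 1–24 → 30 + 24 = 54 bp
Sorted largest to smallest: 145, 54, 22, 12 bp.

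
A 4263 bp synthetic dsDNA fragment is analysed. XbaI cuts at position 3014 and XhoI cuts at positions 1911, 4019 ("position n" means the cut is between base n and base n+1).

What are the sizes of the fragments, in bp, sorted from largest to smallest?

1911, 1103, 1005, 244 bp

Combined cut positions (sorted): 1911, 3014, 4019.
Linear molecule, 3 cuts → 4 fragments:
  1911 − 0 = 1911 bp
  3014 − 1911 = 1103 bp
  4019 − 3014 = 1005 bp
  4263 − 4019 = 244 bp
Sorted largest to smallest: 1911, 1103, 1005, 244 bp.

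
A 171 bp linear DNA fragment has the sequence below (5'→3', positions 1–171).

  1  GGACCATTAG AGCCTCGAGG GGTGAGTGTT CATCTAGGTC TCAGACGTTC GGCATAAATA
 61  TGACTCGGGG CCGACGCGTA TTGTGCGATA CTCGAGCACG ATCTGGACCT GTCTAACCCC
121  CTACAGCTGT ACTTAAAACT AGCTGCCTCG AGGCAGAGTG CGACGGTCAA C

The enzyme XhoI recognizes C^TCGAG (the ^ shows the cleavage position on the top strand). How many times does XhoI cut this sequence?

CTCGAG occurs starting at positions 14, 91, 147.
XhoI cuts at 3 sites.

3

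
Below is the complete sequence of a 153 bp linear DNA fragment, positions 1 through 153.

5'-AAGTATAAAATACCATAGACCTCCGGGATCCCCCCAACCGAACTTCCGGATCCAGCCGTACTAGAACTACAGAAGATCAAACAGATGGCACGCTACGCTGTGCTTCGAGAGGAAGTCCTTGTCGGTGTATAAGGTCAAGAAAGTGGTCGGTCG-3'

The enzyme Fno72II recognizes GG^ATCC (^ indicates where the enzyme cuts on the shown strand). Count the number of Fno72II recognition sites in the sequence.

GGATCC occurs starting at positions 26, 48.
Fno72II cuts at 2 sites.

2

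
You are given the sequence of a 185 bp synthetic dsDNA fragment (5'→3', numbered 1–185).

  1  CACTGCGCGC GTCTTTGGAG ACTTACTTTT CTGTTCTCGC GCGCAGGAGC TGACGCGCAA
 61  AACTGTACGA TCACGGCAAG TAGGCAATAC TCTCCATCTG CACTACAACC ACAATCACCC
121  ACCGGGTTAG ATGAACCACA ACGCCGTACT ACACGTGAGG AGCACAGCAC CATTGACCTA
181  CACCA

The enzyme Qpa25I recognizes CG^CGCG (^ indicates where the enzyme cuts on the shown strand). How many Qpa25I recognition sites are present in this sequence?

CGCGCG occurs starting at positions 6, 38.
Qpa25I cuts at 2 sites.

2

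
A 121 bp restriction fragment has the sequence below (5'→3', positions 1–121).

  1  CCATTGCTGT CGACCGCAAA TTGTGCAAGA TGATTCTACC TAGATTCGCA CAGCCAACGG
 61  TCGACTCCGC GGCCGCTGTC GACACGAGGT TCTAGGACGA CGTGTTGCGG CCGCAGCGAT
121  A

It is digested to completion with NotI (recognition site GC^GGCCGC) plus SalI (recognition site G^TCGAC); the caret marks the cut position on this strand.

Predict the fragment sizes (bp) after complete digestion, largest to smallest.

51, 30, 13, 10, 9, 8 bp

NotI sites (GCGGCCGC) start at positions 69, 107.
NotI cuts after base 2 of each site, so after positions 70, 108.
SalI sites (GTCGAC) start at positions 9, 60, 78.
SalI cuts after the first base of each site, so after positions 9, 60, 78.
Combined cut positions: 9, 60, 70, 78, 108.
Linear molecule, 5 cuts → 6 fragments:
  1–9 → 9 bp
  10–60 → 51 bp
  61–70 → 10 bp
  71–78 → 8 bp
  79–108 → 30 bp
  109–121 → 13 bp
Sorted largest to smallest: 51, 30, 13, 10, 9, 8 bp.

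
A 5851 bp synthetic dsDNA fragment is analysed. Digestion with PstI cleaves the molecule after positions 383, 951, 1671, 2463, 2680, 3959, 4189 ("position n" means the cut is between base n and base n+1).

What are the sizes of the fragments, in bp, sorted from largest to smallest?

1662, 1279, 792, 720, 568, 383, 230, 217 bp

Linear molecule, 7 cuts → 8 fragments:
  383 − 0 = 383 bp
  951 − 383 = 568 bp
  1671 − 951 = 720 bp
  2463 − 1671 = 792 bp
  2680 − 2463 = 217 bp
  3959 − 2680 = 1279 bp
  4189 − 3959 = 230 bp
  5851 − 4189 = 1662 bp
Sorted largest to smallest: 1662, 1279, 792, 720, 568, 383, 230, 217 bp.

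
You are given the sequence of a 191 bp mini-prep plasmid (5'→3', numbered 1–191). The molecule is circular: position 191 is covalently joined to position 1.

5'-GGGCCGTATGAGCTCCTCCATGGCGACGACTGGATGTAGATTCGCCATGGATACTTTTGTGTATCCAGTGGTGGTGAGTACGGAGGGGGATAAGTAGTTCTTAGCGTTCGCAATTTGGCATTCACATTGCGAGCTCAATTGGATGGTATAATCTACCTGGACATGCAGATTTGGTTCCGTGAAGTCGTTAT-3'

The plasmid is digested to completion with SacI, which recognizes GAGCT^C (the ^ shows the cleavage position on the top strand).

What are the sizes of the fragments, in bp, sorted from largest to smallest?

121, 70 bp

SacI sites (GAGCTC) start at positions 10, 131.
SacI cuts after base 5 of each site (before the last base), so after positions 14, 135.
Circular molecule, 2 cuts → 2 fragments:
  15–135 → 121 bp
  136–191 then 1–14 → 56 + 14 = 70 bp
Sorted largest to smallest: 121, 70 bp.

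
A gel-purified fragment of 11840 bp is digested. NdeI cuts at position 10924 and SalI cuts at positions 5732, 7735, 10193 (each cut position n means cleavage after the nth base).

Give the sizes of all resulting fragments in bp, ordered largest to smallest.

Combined cut positions (sorted): 5732, 7735, 10193, 10924.
Linear molecule, 4 cuts → 5 fragments:
  5732 − 0 = 5732 bp
  7735 − 5732 = 2003 bp
  10193 − 7735 = 2458 bp
  10924 − 10193 = 731 bp
  11840 − 10924 = 916 bp
Sorted largest to smallest: 5732, 2458, 2003, 916, 731 bp.

5732, 2458, 2003, 916, 731 bp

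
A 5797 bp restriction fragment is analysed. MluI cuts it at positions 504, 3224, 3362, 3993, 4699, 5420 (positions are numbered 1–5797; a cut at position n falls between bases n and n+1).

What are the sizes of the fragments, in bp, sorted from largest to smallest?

Linear molecule, 6 cuts → 7 fragments:
  504 − 0 = 504 bp
  3224 − 504 = 2720 bp
  3362 − 3224 = 138 bp
  3993 − 3362 = 631 bp
  4699 − 3993 = 706 bp
  5420 − 4699 = 721 bp
  5797 − 5420 = 377 bp
Sorted largest to smallest: 2720, 721, 706, 631, 504, 377, 138 bp.

2720, 721, 706, 631, 504, 377, 138 bp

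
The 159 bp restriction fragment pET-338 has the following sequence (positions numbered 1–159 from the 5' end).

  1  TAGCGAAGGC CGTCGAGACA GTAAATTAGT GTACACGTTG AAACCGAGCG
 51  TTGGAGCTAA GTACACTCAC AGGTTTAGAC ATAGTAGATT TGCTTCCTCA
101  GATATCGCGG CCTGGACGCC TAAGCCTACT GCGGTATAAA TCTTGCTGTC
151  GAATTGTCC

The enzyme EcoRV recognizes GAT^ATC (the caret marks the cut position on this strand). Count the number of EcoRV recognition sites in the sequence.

1

GATATC occurs starting at position 101.
EcoRV cuts at 1 site.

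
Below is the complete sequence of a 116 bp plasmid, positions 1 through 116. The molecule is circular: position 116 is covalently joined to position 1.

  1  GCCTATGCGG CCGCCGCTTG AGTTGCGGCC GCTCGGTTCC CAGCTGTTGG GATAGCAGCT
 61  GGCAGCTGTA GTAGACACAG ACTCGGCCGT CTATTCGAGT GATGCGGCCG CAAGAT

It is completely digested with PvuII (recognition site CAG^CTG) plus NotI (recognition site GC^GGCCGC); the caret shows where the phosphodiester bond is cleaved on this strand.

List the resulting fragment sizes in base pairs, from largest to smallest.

40, 19, 18, 17, 15, 7 bp

PvuII sites (CAGCTG) start at positions 41, 56, 63.
PvuII cuts after base 3 of each site, so after positions 43, 58, 65.
NotI sites (GCGGCCGC) start at positions 7, 25, 104.
NotI cuts after base 2 of each site, so after positions 8, 26, 105.
Combined cut positions: 8, 26, 43, 58, 65, 105.
Circular molecule, 6 cuts → 6 fragments:
  9–26 → 18 bp
  27–43 → 17 bp
  44–58 → 15 bp
  59–65 → 7 bp
  66–105 → 40 bp
  106–116 then 1–8 → 11 + 8 = 19 bp
Sorted largest to smallest: 40, 19, 18, 17, 15, 7 bp.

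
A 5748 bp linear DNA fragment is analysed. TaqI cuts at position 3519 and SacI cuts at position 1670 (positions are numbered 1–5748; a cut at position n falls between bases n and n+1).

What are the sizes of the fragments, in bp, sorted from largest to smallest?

2229, 1849, 1670 bp

Combined cut positions (sorted): 1670, 3519.
Linear molecule, 2 cuts → 3 fragments:
  1670 − 0 = 1670 bp
  3519 − 1670 = 1849 bp
  5748 − 3519 = 2229 bp
Sorted largest to smallest: 2229, 1849, 1670 bp.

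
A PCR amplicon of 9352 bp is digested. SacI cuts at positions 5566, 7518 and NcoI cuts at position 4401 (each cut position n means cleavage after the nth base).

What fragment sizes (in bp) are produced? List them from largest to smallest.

Combined cut positions (sorted): 4401, 5566, 7518.
Linear molecule, 3 cuts → 4 fragments:
  4401 − 0 = 4401 bp
  5566 − 4401 = 1165 bp
  7518 − 5566 = 1952 bp
  9352 − 7518 = 1834 bp
Sorted largest to smallest: 4401, 1952, 1834, 1165 bp.

4401, 1952, 1834, 1165 bp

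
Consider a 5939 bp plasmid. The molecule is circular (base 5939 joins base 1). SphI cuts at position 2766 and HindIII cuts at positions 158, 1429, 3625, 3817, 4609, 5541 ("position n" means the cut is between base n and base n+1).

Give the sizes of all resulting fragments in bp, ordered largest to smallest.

1337, 1271, 932, 859, 792, 556, 192 bp

Combined cut positions (sorted): 158, 1429, 2766, 3625, 3817, 4609, 5541.
Circular molecule, 7 cuts → 7 fragments:
  1429 − 158 = 1271 bp
  2766 − 1429 = 1337 bp
  3625 − 2766 = 859 bp
  3817 − 3625 = 192 bp
  4609 − 3817 = 792 bp
  5541 − 4609 = 932 bp
  wrap: 5939 − 5541 + 158 = 556 bp
Sorted largest to smallest: 1337, 1271, 932, 859, 792, 556, 192 bp.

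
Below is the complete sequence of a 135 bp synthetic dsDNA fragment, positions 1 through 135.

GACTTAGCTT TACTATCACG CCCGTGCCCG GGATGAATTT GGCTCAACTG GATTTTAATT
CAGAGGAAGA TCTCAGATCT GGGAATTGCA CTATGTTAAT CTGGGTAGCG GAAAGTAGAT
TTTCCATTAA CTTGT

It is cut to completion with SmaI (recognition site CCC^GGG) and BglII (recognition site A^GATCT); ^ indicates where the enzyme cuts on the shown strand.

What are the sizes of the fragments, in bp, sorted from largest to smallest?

60, 39, 29, 7 bp

The SmaI site (CCCGGG) starts at position 27.
SmaI cuts after base 3 of each site, so after position 29.
BglII sites (AGATCT) start at positions 68, 75.
BglII cuts after the first base of each site, so after positions 68, 75.
Combined cut positions: 29, 68, 75.
Linear molecule, 3 cuts → 4 fragments:
  1–29 → 29 bp
  30–68 → 39 bp
  69–75 → 7 bp
  76–135 → 60 bp
Sorted largest to smallest: 60, 39, 29, 7 bp.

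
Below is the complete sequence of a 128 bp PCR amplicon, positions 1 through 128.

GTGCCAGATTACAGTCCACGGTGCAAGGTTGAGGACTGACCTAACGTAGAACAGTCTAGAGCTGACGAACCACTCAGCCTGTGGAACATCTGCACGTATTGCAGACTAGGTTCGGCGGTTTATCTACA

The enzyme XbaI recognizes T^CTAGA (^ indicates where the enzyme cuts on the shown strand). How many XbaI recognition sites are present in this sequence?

1

TCTAGA occurs starting at position 55.
XbaI cuts at 1 site.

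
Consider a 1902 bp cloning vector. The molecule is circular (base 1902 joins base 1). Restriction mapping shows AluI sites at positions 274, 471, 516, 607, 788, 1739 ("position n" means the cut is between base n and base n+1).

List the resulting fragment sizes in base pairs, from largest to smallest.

951, 437, 197, 181, 91, 45 bp

Circular molecule, 6 cuts → 6 fragments:
  471 − 274 = 197 bp
  516 − 471 = 45 bp
  607 − 516 = 91 bp
  788 − 607 = 181 bp
  1739 − 788 = 951 bp
  wrap: 1902 − 1739 + 274 = 437 bp
Sorted largest to smallest: 951, 437, 197, 181, 91, 45 bp.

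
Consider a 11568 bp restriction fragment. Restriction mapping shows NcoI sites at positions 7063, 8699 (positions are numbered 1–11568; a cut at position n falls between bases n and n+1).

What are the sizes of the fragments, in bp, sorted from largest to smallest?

7063, 2869, 1636 bp

Linear molecule, 2 cuts → 3 fragments:
  7063 − 0 = 7063 bp
  8699 − 7063 = 1636 bp
  11568 − 8699 = 2869 bp
Sorted largest to smallest: 7063, 2869, 1636 bp.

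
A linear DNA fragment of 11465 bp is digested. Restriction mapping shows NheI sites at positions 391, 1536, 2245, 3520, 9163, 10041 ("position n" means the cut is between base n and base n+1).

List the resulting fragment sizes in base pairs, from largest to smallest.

Linear molecule, 6 cuts → 7 fragments:
  391 − 0 = 391 bp
  1536 − 391 = 1145 bp
  2245 − 1536 = 709 bp
  3520 − 2245 = 1275 bp
  9163 − 3520 = 5643 bp
  10041 − 9163 = 878 bp
  11465 − 10041 = 1424 bp
Sorted largest to smallest: 5643, 1424, 1275, 1145, 878, 709, 391 bp.

5643, 1424, 1275, 1145, 878, 709, 391 bp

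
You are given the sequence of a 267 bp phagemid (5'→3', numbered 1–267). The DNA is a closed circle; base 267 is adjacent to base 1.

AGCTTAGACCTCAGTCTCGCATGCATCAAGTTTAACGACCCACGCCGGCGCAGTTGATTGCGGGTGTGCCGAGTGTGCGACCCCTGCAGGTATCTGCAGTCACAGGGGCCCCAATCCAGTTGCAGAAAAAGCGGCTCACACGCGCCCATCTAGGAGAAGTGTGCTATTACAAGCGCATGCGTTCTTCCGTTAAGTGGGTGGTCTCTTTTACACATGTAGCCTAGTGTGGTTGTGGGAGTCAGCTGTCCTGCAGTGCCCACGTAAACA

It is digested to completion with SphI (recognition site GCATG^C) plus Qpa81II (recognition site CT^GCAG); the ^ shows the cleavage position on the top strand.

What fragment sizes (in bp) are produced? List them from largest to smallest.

84, 70, 62, 41, 10 bp

SphI sites (GCATGC) start at positions 19, 175.
SphI cuts after base 5 of each site (before the last base), so after positions 23, 179.
Qpa81II sites (CTGCAG) start at positions 84, 94, 248.
Qpa81II cuts after base 2 of each site, so after positions 85, 95, 249.
Combined cut positions: 23, 85, 95, 179, 249.
Circular molecule, 5 cuts → 5 fragments:
  24–85 → 62 bp
  86–95 → 10 bp
  96–179 → 84 bp
  180–249 → 70 bp
  250–267 then 1–23 → 18 + 23 = 41 bp
Sorted largest to smallest: 84, 70, 62, 41, 10 bp.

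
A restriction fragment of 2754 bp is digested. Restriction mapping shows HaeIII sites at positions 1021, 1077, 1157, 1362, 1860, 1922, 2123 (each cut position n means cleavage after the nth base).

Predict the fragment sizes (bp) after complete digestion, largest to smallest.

1021, 631, 498, 205, 201, 80, 62, 56 bp

Linear molecule, 7 cuts → 8 fragments:
  1021 − 0 = 1021 bp
  1077 − 1021 = 56 bp
  1157 − 1077 = 80 bp
  1362 − 1157 = 205 bp
  1860 − 1362 = 498 bp
  1922 − 1860 = 62 bp
  2123 − 1922 = 201 bp
  2754 − 2123 = 631 bp
Sorted largest to smallest: 1021, 631, 498, 205, 201, 80, 62, 56 bp.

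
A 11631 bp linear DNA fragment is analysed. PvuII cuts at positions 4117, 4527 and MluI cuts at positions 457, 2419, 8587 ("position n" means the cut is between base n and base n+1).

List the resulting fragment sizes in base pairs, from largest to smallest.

Combined cut positions (sorted): 457, 2419, 4117, 4527, 8587.
Linear molecule, 5 cuts → 6 fragments:
  457 − 0 = 457 bp
  2419 − 457 = 1962 bp
  4117 − 2419 = 1698 bp
  4527 − 4117 = 410 bp
  8587 − 4527 = 4060 bp
  11631 − 8587 = 3044 bp
Sorted largest to smallest: 4060, 3044, 1962, 1698, 457, 410 bp.

4060, 3044, 1962, 1698, 457, 410 bp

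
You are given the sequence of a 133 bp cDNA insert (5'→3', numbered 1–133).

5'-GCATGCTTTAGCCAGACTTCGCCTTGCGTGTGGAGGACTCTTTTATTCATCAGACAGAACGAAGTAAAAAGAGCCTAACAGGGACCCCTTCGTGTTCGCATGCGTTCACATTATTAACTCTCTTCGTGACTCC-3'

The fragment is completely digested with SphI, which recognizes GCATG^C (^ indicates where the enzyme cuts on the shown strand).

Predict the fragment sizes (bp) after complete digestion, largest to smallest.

97, 31, 5 bp

SphI sites (GCATGC) start at positions 1, 98.
SphI cuts after base 5 of each site (before the last base), so after positions 5, 102.
Linear molecule, 2 cuts → 3 fragments:
  1–5 → 5 bp
  6–102 → 97 bp
  103–133 → 31 bp
Sorted largest to smallest: 97, 31, 5 bp.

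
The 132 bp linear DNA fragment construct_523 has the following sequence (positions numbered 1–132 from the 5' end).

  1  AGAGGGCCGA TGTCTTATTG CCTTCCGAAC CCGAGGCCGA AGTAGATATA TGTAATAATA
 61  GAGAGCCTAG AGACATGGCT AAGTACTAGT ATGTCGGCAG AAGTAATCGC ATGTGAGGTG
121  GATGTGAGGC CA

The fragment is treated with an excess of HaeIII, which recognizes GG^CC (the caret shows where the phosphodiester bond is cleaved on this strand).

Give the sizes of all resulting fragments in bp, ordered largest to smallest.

93, 30, 6, 3 bp

HaeIII sites (GGCC) start at positions 5, 35, 128.
HaeIII cuts after base 2 of each site, so after positions 6, 36, 129.
Linear molecule, 3 cuts → 4 fragments:
  1–6 → 6 bp
  7–36 → 30 bp
  37–129 → 93 bp
  130–132 → 3 bp
Sorted largest to smallest: 93, 30, 6, 3 bp.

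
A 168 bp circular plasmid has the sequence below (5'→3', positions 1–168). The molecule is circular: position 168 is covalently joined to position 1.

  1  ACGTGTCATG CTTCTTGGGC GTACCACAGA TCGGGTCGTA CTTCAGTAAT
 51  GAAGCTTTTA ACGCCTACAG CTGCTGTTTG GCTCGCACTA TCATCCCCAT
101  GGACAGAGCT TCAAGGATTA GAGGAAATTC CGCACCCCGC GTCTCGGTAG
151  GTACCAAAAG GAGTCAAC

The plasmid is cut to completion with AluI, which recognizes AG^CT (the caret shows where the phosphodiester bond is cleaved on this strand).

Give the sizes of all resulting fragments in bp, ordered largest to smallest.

AluI sites (AGCT) start at positions 53, 69, 107.
AluI cuts after base 2 of each site, so after positions 54, 70, 108.
Circular molecule, 3 cuts → 3 fragments:
  55–70 → 16 bp
  71–108 → 38 bp
  109–168 then 1–54 → 60 + 54 = 114 bp
Sorted largest to smallest: 114, 38, 16 bp.

114, 38, 16 bp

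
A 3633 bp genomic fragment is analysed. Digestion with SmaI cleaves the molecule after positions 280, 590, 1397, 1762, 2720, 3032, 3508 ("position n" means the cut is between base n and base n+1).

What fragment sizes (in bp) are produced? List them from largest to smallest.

958, 807, 476, 365, 312, 310, 280, 125 bp

Linear molecule, 7 cuts → 8 fragments:
  280 − 0 = 280 bp
  590 − 280 = 310 bp
  1397 − 590 = 807 bp
  1762 − 1397 = 365 bp
  2720 − 1762 = 958 bp
  3032 − 2720 = 312 bp
  3508 − 3032 = 476 bp
  3633 − 3508 = 125 bp
Sorted largest to smallest: 958, 807, 476, 365, 312, 310, 280, 125 bp.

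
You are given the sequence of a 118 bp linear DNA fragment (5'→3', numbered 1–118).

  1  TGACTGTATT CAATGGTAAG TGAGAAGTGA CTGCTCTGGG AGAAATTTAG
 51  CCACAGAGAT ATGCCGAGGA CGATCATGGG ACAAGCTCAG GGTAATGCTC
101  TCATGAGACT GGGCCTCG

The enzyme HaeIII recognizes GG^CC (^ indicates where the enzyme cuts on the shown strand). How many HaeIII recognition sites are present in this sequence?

GGCC occurs starting at position 112.
HaeIII cuts at 1 site.

1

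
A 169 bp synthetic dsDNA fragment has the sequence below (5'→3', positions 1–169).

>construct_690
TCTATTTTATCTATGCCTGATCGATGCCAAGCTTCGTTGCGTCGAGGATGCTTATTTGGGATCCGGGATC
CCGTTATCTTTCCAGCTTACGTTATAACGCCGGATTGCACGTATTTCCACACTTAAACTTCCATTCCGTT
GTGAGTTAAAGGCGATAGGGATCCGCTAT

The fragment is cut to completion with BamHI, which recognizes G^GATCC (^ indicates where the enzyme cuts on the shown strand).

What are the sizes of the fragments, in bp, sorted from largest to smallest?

93, 59, 10, 7 bp

BamHI sites (GGATCC) start at positions 59, 66, 159.
BamHI cuts after the first base of each site, so after positions 59, 66, 159.
Linear molecule, 3 cuts → 4 fragments:
  1–59 → 59 bp
  60–66 → 7 bp
  67–159 → 93 bp
  160–169 → 10 bp
Sorted largest to smallest: 93, 59, 10, 7 bp.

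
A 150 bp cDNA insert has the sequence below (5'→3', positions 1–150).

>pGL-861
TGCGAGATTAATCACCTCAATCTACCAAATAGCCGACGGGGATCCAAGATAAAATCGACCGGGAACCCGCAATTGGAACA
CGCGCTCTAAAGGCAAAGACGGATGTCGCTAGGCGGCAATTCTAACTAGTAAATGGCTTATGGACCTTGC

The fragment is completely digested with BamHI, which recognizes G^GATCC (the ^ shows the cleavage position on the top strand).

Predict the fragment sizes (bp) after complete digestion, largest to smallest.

110, 40 bp

The BamHI site (GGATCC) starts at position 40.
BamHI cuts after the first base of each site, so after position 40.
Linear molecule, 1 cut → 2 fragments:
  1–40 → 40 bp
  41–150 → 110 bp
Sorted largest to smallest: 110, 40 bp.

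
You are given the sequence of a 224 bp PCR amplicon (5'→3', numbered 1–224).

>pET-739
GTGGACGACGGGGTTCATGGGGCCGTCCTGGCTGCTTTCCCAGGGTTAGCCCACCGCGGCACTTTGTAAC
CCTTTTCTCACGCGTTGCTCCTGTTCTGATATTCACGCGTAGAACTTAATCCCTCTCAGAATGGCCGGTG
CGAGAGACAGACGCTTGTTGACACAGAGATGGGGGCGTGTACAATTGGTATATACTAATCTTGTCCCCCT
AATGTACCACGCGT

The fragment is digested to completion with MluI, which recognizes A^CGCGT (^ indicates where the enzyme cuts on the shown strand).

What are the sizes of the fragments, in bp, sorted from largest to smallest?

MluI sites (ACGCGT) start at positions 80, 105, 219.
MluI cuts after the first base of each site, so after positions 80, 105, 219.
Linear molecule, 3 cuts → 4 fragments:
  1–80 → 80 bp
  81–105 → 25 bp
  106–219 → 114 bp
  220–224 → 5 bp
Sorted largest to smallest: 114, 80, 25, 5 bp.

114, 80, 25, 5 bp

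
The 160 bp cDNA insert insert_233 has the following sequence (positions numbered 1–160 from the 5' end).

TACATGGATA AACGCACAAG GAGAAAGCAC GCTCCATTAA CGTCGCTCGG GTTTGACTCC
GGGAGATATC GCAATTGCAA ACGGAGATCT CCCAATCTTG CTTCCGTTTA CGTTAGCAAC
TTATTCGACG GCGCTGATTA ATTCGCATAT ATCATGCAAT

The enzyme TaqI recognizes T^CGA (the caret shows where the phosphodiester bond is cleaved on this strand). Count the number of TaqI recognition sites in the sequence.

1

TCGA occurs starting at position 125.
TaqI cuts at 1 site.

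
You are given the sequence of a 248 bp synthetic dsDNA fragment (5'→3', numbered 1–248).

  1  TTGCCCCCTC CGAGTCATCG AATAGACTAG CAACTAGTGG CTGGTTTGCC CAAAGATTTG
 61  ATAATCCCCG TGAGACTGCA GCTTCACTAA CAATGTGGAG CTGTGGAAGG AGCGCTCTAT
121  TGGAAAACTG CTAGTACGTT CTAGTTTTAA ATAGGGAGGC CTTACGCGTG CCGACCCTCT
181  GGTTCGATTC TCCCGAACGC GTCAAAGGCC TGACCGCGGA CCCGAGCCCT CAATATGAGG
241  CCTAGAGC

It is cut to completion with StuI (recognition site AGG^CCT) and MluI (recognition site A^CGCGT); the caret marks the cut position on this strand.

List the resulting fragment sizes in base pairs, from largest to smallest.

159, 33, 32, 11, 8, 5 bp

StuI sites (AGGCCT) start at positions 157, 206, 238.
StuI cuts after base 3 of each site, so after positions 159, 208, 240.
MluI sites (ACGCGT) start at positions 164, 197.
MluI cuts after the first base of each site, so after positions 164, 197.
Combined cut positions: 159, 164, 197, 208, 240.
Linear molecule, 5 cuts → 6 fragments:
  1–159 → 159 bp
  160–164 → 5 bp
  165–197 → 33 bp
  198–208 → 11 bp
  209–240 → 32 bp
  241–248 → 8 bp
Sorted largest to smallest: 159, 33, 32, 11, 8, 5 bp.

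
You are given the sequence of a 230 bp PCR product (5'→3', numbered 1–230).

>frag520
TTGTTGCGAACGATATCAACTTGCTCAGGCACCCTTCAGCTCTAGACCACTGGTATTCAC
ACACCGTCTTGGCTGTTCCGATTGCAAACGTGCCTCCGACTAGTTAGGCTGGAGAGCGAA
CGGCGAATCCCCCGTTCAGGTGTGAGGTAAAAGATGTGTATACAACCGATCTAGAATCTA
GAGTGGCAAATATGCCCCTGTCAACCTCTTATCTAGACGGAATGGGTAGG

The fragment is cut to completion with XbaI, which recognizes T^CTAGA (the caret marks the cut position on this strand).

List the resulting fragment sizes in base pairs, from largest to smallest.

129, 41, 35, 18, 7 bp

XbaI sites (TCTAGA) start at positions 41, 170, 177, 212.
XbaI cuts after the first base of each site, so after positions 41, 170, 177, 212.
Linear molecule, 4 cuts → 5 fragments:
  1–41 → 41 bp
  42–170 → 129 bp
  171–177 → 7 bp
  178–212 → 35 bp
  213–230 → 18 bp
Sorted largest to smallest: 129, 41, 35, 18, 7 bp.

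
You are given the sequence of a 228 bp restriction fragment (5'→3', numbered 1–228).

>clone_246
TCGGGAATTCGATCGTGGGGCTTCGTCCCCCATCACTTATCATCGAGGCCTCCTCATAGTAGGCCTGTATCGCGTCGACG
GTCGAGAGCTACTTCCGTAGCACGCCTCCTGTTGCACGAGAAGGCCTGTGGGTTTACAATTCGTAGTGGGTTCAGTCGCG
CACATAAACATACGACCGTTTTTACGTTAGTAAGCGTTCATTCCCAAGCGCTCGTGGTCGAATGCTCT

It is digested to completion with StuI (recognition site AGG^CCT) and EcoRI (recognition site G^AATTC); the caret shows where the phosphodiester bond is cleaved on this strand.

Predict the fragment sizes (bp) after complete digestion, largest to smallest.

StuI sites (AGGCCT) start at positions 46, 61, 122.
StuI cuts after base 3 of each site, so after positions 48, 63, 124.
The EcoRI site (GAATTC) starts at position 5.
EcoRI cuts after the first base of each site, so after position 5.
Combined cut positions: 5, 48, 63, 124.
Linear molecule, 4 cuts → 5 fragments:
  1–5 → 5 bp
  6–48 → 43 bp
  49–63 → 15 bp
  64–124 → 61 bp
  125–228 → 104 bp
Sorted largest to smallest: 104, 61, 43, 15, 5 bp.

104, 61, 43, 15, 5 bp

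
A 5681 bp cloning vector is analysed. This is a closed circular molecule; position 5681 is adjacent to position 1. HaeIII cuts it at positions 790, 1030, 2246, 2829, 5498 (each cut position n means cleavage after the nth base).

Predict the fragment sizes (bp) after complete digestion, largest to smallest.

Circular molecule, 5 cuts → 5 fragments:
  1030 − 790 = 240 bp
  2246 − 1030 = 1216 bp
  2829 − 2246 = 583 bp
  5498 − 2829 = 2669 bp
  wrap: 5681 − 5498 + 790 = 973 bp
Sorted largest to smallest: 2669, 1216, 973, 583, 240 bp.

2669, 1216, 973, 583, 240 bp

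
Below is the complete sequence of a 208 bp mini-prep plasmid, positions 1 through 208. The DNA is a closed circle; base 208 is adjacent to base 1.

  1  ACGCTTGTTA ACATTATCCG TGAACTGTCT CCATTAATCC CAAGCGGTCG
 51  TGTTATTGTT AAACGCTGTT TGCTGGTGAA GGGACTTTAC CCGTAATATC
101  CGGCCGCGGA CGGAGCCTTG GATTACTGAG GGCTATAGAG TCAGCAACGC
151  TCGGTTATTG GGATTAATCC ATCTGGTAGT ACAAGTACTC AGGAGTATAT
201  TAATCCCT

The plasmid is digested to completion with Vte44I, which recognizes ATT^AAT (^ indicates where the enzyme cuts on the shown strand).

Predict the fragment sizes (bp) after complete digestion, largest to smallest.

130, 42, 36 bp

Vte44I sites (ATTAAT) start at positions 33, 163, 199.
Vte44I cuts after base 3 of each site, so after positions 35, 165, 201.
Circular molecule, 3 cuts → 3 fragments:
  36–165 → 130 bp
  166–201 → 36 bp
  202–208 then 1–35 → 7 + 35 = 42 bp
Sorted largest to smallest: 130, 42, 36 bp.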